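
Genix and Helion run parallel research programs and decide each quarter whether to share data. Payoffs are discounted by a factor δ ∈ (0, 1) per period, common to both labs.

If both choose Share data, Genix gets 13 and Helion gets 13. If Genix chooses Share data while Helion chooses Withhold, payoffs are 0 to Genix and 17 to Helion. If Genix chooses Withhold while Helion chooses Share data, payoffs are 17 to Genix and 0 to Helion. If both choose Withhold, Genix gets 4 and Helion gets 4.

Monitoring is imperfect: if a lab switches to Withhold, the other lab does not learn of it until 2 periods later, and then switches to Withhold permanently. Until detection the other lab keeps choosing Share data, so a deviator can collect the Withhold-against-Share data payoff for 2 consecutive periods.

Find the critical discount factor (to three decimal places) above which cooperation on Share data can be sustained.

0.555

A deviator earns 17 for 2 periods, then 4 forever; cooperating earns 13 forever. Multiplying the IC by (1−δ):
13 ≥ 17(1−δ^2) + 4δ^2, so 13·δ^2 ≥ 4 and δ^2 ≥ 4/13.
δ ≥ (4/13)^(1/2) ≈ 0.555.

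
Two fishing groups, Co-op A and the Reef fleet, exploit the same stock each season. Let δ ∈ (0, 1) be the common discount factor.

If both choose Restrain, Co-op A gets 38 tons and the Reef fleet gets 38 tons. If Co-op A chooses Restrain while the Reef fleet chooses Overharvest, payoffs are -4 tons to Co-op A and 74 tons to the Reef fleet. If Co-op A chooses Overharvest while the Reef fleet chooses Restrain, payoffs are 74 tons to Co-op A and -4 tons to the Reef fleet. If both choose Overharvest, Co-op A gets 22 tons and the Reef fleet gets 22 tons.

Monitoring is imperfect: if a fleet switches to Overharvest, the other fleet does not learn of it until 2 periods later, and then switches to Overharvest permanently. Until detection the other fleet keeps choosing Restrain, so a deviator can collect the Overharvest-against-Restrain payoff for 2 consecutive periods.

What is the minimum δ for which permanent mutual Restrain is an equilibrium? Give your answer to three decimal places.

A deviator earns 74 for 2 periods, then 22 forever; cooperating earns 38 forever. Multiplying the IC by (1−δ):
38 ≥ 74(1−δ^2) + 22δ^2, so 52·δ^2 ≥ 36 and δ^2 ≥ 9/13.
δ ≥ (9/13)^(1/2) ≈ 0.832.

0.832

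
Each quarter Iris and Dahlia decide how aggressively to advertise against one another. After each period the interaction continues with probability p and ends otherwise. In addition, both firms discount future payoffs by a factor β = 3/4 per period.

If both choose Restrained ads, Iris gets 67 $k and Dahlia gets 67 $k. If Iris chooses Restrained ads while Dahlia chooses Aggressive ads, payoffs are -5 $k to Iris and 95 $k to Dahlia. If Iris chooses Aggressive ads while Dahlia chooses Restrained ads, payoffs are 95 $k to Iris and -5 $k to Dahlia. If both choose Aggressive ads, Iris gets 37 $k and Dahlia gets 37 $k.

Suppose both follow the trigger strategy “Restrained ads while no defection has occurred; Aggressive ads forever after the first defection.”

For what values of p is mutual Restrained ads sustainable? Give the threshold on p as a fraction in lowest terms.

56/87

Expected continuation weight on next period's payoff is β·p = 3/4·p, which plays the role of the discount factor.
Cooperation requires 3/4·p ≥ (95−67)/(95−37) = 14/29, hence p ≥ 56/87.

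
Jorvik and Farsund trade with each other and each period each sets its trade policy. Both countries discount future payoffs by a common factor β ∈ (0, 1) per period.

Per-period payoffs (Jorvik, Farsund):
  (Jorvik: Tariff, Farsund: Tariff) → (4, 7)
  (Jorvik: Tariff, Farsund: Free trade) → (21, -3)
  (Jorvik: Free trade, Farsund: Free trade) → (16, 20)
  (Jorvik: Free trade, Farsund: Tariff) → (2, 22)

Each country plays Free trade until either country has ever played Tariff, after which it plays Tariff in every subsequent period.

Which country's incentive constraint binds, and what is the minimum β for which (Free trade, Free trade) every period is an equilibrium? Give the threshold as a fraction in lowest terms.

Jorvik; β ≥ 5/17

Jorvik: cooperation gives 16 each period; deviation gives 21 once then 4 forever.
  16/(1−β) ≥ 21 + 4β/(1−β) ⇒ β ≥ 5/17.
Farsund: cooperation gives 20 each period; deviation gives 22 once then 7 forever.
  β ≥ 2/15.
Both must hold, so the binding constraint is Jorvik's: β ≥ 5/17.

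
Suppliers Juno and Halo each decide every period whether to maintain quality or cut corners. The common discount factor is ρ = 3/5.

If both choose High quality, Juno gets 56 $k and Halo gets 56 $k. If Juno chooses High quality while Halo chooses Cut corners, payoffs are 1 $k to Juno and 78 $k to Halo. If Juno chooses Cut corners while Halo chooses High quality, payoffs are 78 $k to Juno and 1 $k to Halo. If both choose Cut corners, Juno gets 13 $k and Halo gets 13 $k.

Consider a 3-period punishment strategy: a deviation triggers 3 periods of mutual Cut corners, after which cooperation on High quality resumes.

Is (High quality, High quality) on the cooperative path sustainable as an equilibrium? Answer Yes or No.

Yes

IC: ρ+…+ρ^3 ≥ (78−56)/(56−13) = 22/43.
At ρ = 3/5: partial sum = 1.1760 ≥ 0.5116. Cooperation sustainable.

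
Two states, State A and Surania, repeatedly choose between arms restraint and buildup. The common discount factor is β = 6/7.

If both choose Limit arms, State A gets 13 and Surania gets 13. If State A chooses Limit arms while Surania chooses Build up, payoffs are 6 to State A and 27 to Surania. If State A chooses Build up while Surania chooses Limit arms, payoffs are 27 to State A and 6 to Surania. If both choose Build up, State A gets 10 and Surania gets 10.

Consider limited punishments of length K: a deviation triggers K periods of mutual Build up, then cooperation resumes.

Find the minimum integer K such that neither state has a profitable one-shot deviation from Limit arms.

10

Need Σ_{k=1}^{K} β^k ≥ (27−13)/(13−10) = 4.6667 at β = 6/7.
At K = 9 the sum is 4.5016 < 4.6667; at K = 10 it is 4.7157 ≥ 4.6667.
So the minimum punishment length is K = 10.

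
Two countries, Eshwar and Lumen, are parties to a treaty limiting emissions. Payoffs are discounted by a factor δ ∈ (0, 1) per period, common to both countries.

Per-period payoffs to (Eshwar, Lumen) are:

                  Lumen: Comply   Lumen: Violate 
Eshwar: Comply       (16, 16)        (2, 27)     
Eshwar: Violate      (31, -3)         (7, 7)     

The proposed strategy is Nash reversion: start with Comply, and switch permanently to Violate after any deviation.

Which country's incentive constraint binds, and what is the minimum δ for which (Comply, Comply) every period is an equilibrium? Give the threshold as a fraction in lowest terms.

Eshwar; δ ≥ 5/8

Eshwar's threshold: (31−16)/(31−7) = 5/8.
Lumen's threshold: (27−16)/(27−7) = 11/20.
5/8 > 11/20, so Eshwar binds and δ* = 5/8.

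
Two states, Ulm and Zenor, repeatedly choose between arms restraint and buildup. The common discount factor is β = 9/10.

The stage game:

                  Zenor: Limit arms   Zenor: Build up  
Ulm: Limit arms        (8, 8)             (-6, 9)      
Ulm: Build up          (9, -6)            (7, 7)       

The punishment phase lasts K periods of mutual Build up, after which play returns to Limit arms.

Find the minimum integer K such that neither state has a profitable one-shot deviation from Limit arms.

No profitable deviation requires (8−7)(β+…+β^K) ≥ 9−8, i.e. β+…+β^K ≥ 1 ≈ 1.0000.
With β = 9/10, the partial sums are K=1: 0.9000, K=2: 1.7100.
K = 2 is the first length at which the sum reaches 1.0000.

2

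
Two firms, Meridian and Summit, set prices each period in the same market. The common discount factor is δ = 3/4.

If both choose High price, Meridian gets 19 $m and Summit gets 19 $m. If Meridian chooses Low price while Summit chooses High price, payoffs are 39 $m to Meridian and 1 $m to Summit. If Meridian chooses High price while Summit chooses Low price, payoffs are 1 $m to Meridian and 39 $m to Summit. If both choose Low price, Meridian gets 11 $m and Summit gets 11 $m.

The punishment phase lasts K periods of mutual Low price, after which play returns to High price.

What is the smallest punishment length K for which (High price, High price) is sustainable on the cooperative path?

IC: δ(1−δ^K)/(1−δ) ≥ (39−19)/(19−11) = 5/2.
With δ = 3/4: need 1 − δ^K ≥ 5/2·(1−3/4)/(3/4), i.e. δ^K ≤ 0.1667.
Since (3/4)^6 = 0.1780 and (3/4)^7 = 0.1335, the smallest such K is 7.

7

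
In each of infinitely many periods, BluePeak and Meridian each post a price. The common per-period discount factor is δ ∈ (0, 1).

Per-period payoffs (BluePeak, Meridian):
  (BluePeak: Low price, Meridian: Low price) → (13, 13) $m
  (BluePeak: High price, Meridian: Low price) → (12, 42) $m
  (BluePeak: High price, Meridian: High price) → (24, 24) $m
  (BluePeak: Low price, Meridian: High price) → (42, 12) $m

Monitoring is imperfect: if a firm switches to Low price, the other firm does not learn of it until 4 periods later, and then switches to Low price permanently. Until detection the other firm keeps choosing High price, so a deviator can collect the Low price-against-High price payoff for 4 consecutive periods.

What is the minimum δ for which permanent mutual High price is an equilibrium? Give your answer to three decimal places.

A deviator earns 42 for 4 periods, then 13 forever; cooperating earns 24 forever. Multiplying the IC by (1−δ):
24 ≥ 42(1−δ^4) + 13δ^4, so 29·δ^4 ≥ 18 and δ^4 ≥ 18/29.
δ ≥ (18/29)^(1/4) ≈ 0.888.

0.888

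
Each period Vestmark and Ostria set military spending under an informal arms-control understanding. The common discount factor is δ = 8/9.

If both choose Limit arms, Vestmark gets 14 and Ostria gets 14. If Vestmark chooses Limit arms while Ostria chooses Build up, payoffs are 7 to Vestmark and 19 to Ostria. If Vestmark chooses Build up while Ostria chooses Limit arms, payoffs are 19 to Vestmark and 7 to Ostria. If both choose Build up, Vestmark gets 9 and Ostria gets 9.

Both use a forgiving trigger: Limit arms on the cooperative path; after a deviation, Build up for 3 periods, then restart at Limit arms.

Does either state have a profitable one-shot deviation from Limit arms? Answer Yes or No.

A one-shot deviation gives 19 now, then 9 for 3 periods, then back to 14.
Gain from deviating: (19−14) today; loss: (14−9) in each of the next 3 periods.
No-deviation condition: (14−9)(δ+…+δ^3) ≥ 19−14, i.e. δ+…+δ^3 ≥ 1.
At δ = 8/9: δ+…+δ^3 = 2.3813 ≥ 1.0000.
So cooperation is sustainable.

No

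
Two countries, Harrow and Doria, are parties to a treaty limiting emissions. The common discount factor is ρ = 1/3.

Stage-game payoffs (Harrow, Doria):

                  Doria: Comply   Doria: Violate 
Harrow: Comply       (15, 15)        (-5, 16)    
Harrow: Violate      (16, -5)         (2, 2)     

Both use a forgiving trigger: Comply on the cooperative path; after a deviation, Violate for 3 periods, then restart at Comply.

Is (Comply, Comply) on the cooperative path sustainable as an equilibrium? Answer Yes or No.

Yes

Comparing payoff streams over the 4 periods until play realigns: cooperate → 15(1+ρ+…+ρ^3); deviate → 16 + 2(ρ+…+ρ^3).
Cooperation is sustained iff (15−2)(ρ+…+ρ^3) ≥ 16−15.
ρ+…+ρ^3 = 1/3·(1−(1/3)^3)/(1−1/3) = 0.4815, and (16−15)/(15−2) = 0.0769.
0.4815 ≥ 0.0769, so cooperation is sustainable.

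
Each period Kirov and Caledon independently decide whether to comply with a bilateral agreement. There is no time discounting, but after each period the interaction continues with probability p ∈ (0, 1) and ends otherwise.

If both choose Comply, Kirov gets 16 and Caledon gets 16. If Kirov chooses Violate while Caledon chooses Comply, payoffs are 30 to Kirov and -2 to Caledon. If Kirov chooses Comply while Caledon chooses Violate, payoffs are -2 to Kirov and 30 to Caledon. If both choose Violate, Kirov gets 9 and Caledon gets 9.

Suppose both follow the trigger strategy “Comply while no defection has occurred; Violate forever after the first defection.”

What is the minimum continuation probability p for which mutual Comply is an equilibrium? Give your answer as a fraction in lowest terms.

With no time discounting, the continuation probability p plays the role of the discount factor.
Grim-trigger IC: 16/(1−p) ≥ 30 + 9p/(1−p) ⇒ p ≥ (30−16)/(30−9) = 2/3.

2/3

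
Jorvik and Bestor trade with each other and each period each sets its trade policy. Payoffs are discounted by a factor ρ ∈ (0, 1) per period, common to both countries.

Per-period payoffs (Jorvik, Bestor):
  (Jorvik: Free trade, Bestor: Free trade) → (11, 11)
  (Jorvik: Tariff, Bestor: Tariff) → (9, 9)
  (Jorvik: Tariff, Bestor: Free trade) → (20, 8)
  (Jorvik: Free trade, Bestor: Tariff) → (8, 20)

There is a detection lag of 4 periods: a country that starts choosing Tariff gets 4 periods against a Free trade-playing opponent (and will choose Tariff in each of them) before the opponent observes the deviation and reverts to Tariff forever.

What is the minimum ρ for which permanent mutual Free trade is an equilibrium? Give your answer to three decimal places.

0.951

A deviator earns 20 for 4 periods, then 9 forever; cooperating earns 11 forever. Multiplying the IC by (1−ρ):
11 ≥ 20(1−ρ^4) + 9ρ^4, so 11·ρ^4 ≥ 9 and ρ^4 ≥ 9/11.
ρ ≥ (9/11)^(1/4) ≈ 0.951.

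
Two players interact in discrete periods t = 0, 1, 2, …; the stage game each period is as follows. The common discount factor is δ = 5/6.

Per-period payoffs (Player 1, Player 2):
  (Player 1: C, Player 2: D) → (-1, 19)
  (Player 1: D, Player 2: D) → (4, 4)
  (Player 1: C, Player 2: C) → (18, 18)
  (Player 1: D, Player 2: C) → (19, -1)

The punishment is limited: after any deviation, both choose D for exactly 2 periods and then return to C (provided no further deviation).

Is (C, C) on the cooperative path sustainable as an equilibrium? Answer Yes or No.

Yes

A one-shot deviation gives 19 now, then 4 for 2 periods, then back to 18.
Gain from deviating: (19−18) today; loss: (18−4) in each of the next 2 periods.
No-deviation condition: (18−4)(δ+…+δ^2) ≥ 19−18, i.e. δ+…+δ^2 ≥ 1/14.
At δ = 5/6: δ+…+δ^2 = 1.5278 ≥ 0.0714.
So cooperation is sustainable.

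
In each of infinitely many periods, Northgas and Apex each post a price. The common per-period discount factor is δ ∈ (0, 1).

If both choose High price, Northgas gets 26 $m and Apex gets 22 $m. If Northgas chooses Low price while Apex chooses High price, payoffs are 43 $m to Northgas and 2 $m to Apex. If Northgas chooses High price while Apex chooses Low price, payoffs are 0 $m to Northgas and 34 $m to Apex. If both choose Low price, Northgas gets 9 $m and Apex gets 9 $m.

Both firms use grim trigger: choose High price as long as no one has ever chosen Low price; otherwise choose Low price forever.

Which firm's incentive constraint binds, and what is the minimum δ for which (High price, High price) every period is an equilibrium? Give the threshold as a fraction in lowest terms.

Northgas: cooperation gives 26 each period; deviation gives 43 once then 9 forever.
  26/(1−δ) ≥ 43 + 9δ/(1−δ) ⇒ δ ≥ 17/34 = 1/2.
Apex: cooperation gives 22 each period; deviation gives 34 once then 9 forever.
  δ ≥ 12/25.
Both must hold, so the binding constraint is Northgas's: δ ≥ 1/2.

Northgas; δ ≥ 1/2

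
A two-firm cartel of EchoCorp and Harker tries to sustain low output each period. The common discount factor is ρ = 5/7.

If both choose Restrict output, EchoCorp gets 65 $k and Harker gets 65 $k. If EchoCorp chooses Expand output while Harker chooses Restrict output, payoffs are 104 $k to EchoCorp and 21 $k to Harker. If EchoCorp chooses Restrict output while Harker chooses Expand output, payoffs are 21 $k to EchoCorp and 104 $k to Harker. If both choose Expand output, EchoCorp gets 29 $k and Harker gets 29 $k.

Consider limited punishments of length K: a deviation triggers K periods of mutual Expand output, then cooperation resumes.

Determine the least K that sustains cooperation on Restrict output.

2

Need Σ_{k=1}^{K} ρ^k ≥ (104−65)/(65−29) = 1.0833 at ρ = 5/7.
At K = 1 the sum is 0.7143 < 1.0833; at K = 2 it is 1.2245 ≥ 1.0833.
So the minimum punishment length is K = 2.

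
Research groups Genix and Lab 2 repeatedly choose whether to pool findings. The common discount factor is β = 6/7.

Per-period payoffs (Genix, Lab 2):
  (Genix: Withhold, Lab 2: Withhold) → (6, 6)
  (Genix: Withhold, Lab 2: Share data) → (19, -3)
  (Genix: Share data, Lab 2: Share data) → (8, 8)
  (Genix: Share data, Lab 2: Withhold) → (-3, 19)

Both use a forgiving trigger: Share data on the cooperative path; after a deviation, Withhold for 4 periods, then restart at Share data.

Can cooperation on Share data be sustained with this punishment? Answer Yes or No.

IC: β+…+β^4 ≥ (19−8)/(8−6) = 11/2.
At β = 6/7: partial sum = 2.7613 < 5.5000. Cooperation not sustainable.

No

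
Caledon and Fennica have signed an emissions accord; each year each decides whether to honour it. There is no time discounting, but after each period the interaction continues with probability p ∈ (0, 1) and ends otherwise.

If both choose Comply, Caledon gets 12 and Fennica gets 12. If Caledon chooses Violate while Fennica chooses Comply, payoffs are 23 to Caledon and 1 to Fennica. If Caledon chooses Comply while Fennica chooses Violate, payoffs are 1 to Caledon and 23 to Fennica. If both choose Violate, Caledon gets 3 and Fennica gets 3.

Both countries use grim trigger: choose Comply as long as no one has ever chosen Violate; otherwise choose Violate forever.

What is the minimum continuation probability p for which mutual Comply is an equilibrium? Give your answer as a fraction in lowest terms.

11/20

With no time discounting, the continuation probability p plays the role of the discount factor.
Grim-trigger IC: 12/(1−p) ≥ 23 + 3p/(1−p) ⇒ p ≥ (23−12)/(23−3) = 11/20.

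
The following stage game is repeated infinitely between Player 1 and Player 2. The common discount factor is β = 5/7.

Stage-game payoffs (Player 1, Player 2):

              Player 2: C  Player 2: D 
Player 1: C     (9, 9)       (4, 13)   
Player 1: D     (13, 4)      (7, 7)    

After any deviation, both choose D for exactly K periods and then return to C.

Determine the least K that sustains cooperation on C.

5

Need Σ_{k=1}^{K} β^k ≥ (13−9)/(9−7) = 2.0000 at β = 5/7.
At K = 4 the sum is 1.8492 < 2.0000; at K = 5 it is 2.0352 ≥ 2.0000.
So the minimum punishment length is K = 5.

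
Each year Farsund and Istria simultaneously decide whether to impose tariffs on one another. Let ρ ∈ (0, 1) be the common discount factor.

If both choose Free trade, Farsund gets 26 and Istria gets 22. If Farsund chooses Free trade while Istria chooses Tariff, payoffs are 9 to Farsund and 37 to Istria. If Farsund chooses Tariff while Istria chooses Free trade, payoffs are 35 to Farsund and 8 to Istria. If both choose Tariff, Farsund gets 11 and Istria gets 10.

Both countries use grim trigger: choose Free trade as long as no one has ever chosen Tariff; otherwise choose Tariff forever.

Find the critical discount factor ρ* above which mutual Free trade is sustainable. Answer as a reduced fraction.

5/9

Farsund's threshold: (35−26)/(35−11) = 3/8.
Istria's threshold: (37−22)/(37−10) = 5/9.
3/8 < 5/9, so Istria binds and ρ* = 5/9.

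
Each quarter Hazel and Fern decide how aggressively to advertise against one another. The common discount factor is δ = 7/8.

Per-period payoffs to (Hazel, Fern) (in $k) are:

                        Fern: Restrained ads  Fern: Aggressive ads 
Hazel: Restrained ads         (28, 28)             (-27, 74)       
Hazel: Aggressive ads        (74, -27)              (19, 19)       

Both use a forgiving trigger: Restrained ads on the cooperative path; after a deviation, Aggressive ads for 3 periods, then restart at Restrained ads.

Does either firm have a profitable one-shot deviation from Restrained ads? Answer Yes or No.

A one-shot deviation gives 74 now, then 19 for 3 periods, then back to 28.
Gain from deviating: (74−28) today; loss: (28−19) in each of the next 3 periods.
No-deviation condition: (28−19)(δ+…+δ^3) ≥ 74−28, i.e. δ+…+δ^3 ≥ 46/9.
At δ = 7/8: δ+…+δ^3 = 2.3105 < 5.1111.
So cooperation is not sustainable.

Yes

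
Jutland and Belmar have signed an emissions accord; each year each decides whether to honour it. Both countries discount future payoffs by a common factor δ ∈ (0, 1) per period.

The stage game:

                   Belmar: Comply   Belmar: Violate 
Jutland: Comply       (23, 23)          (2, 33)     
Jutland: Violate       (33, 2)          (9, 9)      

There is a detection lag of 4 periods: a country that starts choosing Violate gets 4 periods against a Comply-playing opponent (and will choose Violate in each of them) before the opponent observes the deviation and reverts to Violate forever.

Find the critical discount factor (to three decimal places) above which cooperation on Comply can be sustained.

0.803

The best deviation is to choose Violate for all 4 undetected periods, earning 33 each, then 9 forever once detected.
Deviation value: 33(1−δ^4)/(1−δ) + 9δ^4/(1−δ); cooperation value: 23/(1−δ).
IC: 23 ≥ 33(1−δ^4) + 9δ^4 = 33 − 24δ^4.
So δ^4 ≥ 10/24 = 5/12, giving δ ≥ (5/12)^(1/4) ≈ 0.803.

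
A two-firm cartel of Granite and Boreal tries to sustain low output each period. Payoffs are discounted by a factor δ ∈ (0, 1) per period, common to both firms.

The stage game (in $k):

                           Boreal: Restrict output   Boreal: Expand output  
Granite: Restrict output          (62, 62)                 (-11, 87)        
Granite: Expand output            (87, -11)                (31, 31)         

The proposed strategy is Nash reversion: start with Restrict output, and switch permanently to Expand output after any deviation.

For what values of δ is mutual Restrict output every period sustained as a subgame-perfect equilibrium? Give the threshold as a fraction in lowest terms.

25/56

Under grim trigger the critical discount factor is (T−C)/(T−P) with T = 87, C = 62, P = 31.
δ* = (87−62)/(87−31) = 25/56.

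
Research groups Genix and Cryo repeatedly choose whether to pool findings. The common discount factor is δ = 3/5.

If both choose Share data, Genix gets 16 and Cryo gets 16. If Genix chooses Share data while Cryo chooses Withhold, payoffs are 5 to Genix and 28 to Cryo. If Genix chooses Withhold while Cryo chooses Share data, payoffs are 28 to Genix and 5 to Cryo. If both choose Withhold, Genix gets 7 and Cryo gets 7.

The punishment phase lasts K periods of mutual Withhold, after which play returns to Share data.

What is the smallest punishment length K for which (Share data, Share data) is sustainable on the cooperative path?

No profitable deviation requires (16−7)(δ+…+δ^K) ≥ 28−16, i.e. δ+…+δ^K ≥ 4/3 ≈ 1.3333.
With δ = 3/5, the partial sums are K=1: 0.6000, K=2: 0.9600, K=3: 1.1760, K=4: 1.3056, K=5: 1.3834.
K = 5 is the first length at which the sum reaches 1.3333.

5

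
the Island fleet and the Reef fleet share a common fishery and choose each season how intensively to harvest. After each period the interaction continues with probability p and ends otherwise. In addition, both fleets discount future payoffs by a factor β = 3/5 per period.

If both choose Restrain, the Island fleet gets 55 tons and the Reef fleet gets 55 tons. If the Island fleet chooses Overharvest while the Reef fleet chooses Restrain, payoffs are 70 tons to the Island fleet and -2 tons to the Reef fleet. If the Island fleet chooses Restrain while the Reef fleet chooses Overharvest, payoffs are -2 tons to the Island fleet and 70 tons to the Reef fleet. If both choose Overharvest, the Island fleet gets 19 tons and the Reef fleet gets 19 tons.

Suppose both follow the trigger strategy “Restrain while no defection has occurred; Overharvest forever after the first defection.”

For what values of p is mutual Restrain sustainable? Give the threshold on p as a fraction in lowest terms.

Expected continuation weight on next period's payoff is β·p = 3/5·p, which plays the role of the discount factor.
Cooperation requires 3/5·p ≥ (70−55)/(70−19) = 5/17, hence p ≥ 25/51.

25/51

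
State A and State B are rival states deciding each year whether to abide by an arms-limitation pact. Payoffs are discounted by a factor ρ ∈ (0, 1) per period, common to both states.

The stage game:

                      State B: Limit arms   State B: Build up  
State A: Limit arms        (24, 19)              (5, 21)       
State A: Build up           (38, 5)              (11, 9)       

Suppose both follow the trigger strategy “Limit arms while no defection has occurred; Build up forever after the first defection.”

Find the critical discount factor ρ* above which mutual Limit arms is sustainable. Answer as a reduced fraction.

14/27

State A: cooperation gives 24 each period; deviation gives 38 once then 11 forever.
  24/(1−ρ) ≥ 38 + 11ρ/(1−ρ) ⇒ ρ ≥ 14/27.
State B: cooperation gives 19 each period; deviation gives 21 once then 9 forever.
  ρ ≥ 2/12 = 1/6.
Both must hold, so the binding constraint is State A's: ρ ≥ 14/27.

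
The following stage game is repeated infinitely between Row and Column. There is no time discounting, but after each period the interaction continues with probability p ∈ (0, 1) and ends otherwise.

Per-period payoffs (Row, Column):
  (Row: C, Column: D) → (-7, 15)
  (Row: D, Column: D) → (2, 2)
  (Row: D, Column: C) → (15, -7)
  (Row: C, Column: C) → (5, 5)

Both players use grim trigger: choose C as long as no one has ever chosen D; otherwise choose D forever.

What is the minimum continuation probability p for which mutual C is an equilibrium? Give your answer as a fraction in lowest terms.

Expected cooperation value is 5 + p·5 + p²·5 + … = 5/(1−p); deviation gives 15 + p·2/(1−p).
5 ≥ 15(1−p) + 2p ⇒ 13p ≥ 10 ⇒ p ≥ 10/13.

10/13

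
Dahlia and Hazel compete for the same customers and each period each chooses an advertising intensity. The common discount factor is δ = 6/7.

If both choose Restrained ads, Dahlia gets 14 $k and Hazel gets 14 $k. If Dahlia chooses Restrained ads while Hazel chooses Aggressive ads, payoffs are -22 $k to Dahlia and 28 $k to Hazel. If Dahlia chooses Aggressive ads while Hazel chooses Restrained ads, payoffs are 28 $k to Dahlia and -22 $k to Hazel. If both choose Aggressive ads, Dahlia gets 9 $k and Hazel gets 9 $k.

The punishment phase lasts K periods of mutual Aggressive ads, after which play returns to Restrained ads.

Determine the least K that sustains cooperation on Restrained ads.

No profitable deviation requires (14−9)(δ+…+δ^K) ≥ 28−14, i.e. δ+…+δ^K ≥ 14/5 ≈ 2.8000.
With δ = 6/7, the partial sums are K=1: 0.8571, K=2: 1.5918, K=3: 2.2216, K=4: 2.7613, K=5: 3.2240.
K = 5 is the first length at which the sum reaches 2.8000.

5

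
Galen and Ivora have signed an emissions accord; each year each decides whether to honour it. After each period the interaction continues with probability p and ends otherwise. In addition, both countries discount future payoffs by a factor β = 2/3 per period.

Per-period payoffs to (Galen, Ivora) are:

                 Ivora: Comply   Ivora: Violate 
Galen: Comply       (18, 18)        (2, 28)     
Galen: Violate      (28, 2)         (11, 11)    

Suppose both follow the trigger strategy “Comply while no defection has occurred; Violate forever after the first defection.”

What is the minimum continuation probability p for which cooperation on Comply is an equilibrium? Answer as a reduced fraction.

Expected continuation weight on next period's payoff is β·p = 2/3·p, which plays the role of the discount factor.
Cooperation requires 2/3·p ≥ (28−18)/(28−11) = 10/17, hence p ≥ 15/17.

15/17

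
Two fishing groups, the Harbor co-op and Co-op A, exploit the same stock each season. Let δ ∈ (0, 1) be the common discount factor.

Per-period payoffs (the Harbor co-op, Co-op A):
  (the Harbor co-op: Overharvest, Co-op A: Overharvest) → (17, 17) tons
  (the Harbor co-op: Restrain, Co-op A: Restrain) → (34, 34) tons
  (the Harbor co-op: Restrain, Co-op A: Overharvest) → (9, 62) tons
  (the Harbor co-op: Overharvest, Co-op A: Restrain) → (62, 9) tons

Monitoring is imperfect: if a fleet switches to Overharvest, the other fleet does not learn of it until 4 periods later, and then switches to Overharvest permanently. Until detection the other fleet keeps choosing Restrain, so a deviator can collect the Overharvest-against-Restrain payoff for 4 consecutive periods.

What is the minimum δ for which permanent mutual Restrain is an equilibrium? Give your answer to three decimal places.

0.888

Deviating for the 4 undetected periods gains 62−34 = 28 per period over cooperation, then loses 34−17 = 17 per period forever once punishment starts.
Gain: 28(1 + δ + … + δ^3); loss: 17·δ^4/(1−δ).
No profitable deviation ⇔ 28(1−δ^4) ≤ 17·δ^4, i.e. δ^4 ≥ 28/(28+17) = 28/45.
Hence δ ≥ (28/45)^(1/4) ≈ 0.888.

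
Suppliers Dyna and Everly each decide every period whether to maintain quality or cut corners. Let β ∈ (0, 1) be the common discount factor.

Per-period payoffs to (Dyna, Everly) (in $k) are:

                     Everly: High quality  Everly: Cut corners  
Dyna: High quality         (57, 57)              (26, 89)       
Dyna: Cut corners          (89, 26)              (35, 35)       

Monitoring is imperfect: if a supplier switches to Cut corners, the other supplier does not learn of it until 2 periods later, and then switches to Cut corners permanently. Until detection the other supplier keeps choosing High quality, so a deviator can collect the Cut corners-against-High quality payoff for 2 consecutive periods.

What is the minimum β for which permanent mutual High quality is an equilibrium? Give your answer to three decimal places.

0.770

A deviator earns 89 for 2 periods, then 35 forever; cooperating earns 57 forever. Multiplying the IC by (1−β):
57 ≥ 89(1−β^2) + 35β^2, so 54·β^2 ≥ 32 and β^2 ≥ 16/27.
β ≥ (16/27)^(1/2) ≈ 0.770.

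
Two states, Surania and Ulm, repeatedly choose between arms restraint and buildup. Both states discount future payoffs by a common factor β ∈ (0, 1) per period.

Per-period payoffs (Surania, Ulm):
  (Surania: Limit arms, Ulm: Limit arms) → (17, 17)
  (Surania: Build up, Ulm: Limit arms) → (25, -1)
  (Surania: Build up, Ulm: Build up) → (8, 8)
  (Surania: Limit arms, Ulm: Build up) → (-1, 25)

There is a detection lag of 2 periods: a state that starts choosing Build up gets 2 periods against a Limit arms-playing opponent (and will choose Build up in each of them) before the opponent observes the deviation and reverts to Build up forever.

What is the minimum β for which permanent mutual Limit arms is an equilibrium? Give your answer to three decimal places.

The best deviation is to choose Build up for all 2 undetected periods, earning 25 each, then 8 forever once detected.
Deviation value: 25(1−β^2)/(1−β) + 8β^2/(1−β); cooperation value: 17/(1−β).
IC: 17 ≥ 25(1−β^2) + 8β^2 = 25 − 17β^2.
So β^2 ≥ 8/17, giving β ≥ (8/17)^(1/2) ≈ 0.686.

0.686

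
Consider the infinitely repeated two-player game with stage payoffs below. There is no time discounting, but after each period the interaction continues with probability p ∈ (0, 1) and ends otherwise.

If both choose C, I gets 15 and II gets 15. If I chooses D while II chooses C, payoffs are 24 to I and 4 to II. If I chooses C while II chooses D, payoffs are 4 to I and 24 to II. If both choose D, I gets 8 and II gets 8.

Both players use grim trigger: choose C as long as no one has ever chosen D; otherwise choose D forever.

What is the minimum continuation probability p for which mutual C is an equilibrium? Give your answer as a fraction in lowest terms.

9/16

Expected cooperation value is 15 + p·15 + p²·15 + … = 15/(1−p); deviation gives 24 + p·8/(1−p).
15 ≥ 24(1−p) + 8p ⇒ 16p ≥ 9 ⇒ p ≥ 9/16.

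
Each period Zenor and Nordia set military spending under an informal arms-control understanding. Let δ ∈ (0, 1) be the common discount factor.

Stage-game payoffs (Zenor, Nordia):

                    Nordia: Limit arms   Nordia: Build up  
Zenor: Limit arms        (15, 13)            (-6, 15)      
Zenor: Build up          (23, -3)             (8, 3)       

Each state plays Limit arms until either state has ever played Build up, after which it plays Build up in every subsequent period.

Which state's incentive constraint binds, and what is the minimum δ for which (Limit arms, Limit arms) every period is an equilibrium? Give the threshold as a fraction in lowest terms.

Zenor's threshold: (23−15)/(23−8) = 8/15.
Nordia's threshold: (15−13)/(15−3) = 1/6.
8/15 > 1/6, so Zenor binds and δ* = 8/15.

Zenor; δ ≥ 8/15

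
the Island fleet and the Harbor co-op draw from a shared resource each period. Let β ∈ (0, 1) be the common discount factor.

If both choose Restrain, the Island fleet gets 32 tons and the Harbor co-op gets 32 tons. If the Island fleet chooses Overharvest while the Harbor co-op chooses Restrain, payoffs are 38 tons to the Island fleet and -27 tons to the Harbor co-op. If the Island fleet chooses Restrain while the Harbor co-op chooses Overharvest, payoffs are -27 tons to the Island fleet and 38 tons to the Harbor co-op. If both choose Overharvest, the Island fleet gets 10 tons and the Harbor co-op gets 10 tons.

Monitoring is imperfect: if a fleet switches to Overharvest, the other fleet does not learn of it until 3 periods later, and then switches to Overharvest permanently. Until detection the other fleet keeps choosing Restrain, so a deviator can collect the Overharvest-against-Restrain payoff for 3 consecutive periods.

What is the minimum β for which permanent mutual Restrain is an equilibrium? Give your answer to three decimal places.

0.598

A deviator earns 38 for 3 periods, then 10 forever; cooperating earns 32 forever. Multiplying the IC by (1−β):
32 ≥ 38(1−β^3) + 10β^3, so 28·β^3 ≥ 6 and β^3 ≥ 3/14.
β ≥ (3/14)^(1/3) ≈ 0.598.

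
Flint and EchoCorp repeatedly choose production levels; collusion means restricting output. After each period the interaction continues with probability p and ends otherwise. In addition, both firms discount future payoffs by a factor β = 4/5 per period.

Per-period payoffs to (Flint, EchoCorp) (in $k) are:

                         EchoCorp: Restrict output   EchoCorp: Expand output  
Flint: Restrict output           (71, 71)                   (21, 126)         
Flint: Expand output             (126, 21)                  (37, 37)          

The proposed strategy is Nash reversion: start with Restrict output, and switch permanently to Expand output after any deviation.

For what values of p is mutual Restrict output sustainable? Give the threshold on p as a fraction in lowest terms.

275/356

Expected continuation weight on next period's payoff is β·p = 4/5·p, which plays the role of the discount factor.
Cooperation requires 4/5·p ≥ (126−71)/(126−37) = 55/89, hence p ≥ 275/356.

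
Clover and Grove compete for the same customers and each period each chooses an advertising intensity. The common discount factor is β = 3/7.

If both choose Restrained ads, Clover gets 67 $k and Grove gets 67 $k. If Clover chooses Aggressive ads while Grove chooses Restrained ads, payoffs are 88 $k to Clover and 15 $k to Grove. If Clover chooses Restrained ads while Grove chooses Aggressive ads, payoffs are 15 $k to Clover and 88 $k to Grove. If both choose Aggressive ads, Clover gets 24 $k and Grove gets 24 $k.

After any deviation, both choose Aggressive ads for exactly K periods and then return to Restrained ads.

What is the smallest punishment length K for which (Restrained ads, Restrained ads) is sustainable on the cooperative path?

2

IC: β(1−β^K)/(1−β) ≥ (88−67)/(67−24) = 21/43.
With β = 3/7: need 1 − β^K ≥ 21/43·(1−3/7)/(3/7), i.e. β^K ≤ 0.3488.
Since (3/7)^1 = 0.4286 and (3/7)^2 = 0.1837, the smallest such K is 2.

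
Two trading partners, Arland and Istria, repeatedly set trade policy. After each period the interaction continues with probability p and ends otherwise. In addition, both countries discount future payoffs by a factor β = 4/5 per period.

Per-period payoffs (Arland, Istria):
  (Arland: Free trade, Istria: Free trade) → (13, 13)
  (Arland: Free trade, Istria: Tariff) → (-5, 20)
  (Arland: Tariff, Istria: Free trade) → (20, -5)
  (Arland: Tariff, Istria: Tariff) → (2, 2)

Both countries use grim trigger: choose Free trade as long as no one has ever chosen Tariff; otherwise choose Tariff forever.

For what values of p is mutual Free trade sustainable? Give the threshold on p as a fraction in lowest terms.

35/72

Expected continuation weight on next period's payoff is β·p = 4/5·p, which plays the role of the discount factor.
Cooperation requires 4/5·p ≥ (20−13)/(20−2) = 7/18, hence p ≥ 35/72.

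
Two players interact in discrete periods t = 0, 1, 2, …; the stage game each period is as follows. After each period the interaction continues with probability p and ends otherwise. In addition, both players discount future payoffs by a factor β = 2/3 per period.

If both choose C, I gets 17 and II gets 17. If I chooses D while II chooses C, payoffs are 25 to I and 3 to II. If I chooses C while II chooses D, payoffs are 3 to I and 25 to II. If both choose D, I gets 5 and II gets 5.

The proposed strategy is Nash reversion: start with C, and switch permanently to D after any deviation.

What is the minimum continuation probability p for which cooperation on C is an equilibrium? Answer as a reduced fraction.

Expected continuation weight on next period's payoff is β·p = 2/3·p, which plays the role of the discount factor.
Cooperation requires 2/3·p ≥ (25−17)/(25−5) = 2/5, hence p ≥ 3/5.

3/5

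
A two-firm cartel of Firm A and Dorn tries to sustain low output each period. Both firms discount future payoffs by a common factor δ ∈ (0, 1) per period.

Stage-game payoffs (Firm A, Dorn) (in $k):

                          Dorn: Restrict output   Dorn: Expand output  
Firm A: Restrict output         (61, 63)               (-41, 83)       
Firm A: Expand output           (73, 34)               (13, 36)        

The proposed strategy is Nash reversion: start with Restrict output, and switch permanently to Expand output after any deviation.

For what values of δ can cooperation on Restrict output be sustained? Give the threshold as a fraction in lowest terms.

For Firm A: deviation gain 73−61 = 12, per-period punishment loss 61−13 = 48. IC gives δ ≥ 12/60 = 1/5.
For Dorn: gain 20, loss 27 per period, so δ ≥ 20/47.
The tighter constraint is Dorn's, so cooperation needs δ ≥ 20/47.

20/47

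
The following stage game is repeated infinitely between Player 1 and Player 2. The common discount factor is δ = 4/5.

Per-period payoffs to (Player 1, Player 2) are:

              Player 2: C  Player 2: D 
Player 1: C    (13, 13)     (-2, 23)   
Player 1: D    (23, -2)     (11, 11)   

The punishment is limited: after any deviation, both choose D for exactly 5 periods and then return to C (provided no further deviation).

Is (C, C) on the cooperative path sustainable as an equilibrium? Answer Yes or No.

No

A one-shot deviation gives 23 now, then 11 for 5 periods, then back to 13.
Gain from deviating: (23−13) today; loss: (13−11) in each of the next 5 periods.
No-deviation condition: (13−11)(δ+…+δ^5) ≥ 23−13, i.e. δ+…+δ^5 ≥ 5.
At δ = 4/5: δ+…+δ^5 = 2.6893 < 5.0000.
So cooperation is not sustainable.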